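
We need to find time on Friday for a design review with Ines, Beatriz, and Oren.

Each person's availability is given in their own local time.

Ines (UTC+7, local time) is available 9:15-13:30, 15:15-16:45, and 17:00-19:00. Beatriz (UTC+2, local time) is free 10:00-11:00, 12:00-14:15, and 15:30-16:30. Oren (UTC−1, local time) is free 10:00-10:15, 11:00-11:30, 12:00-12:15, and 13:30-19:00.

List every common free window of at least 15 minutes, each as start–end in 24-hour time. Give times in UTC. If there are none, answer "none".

11:00–11:15

Ines → UTC: 02:15–06:30, 08:15–09:45, 10:00–12:00.
Beatriz → UTC: 08:00–09:00, 10:00–12:15, 13:30–14:30.
Oren → UTC: 11:00–11:15, 12:00–12:30, 13:00–13:15, 14:30–20:00.
Ines ∩ Beatriz: 08:15–09:00, 10:00–12:00.
Ines ∩ Beatriz ∩ Oren: 11:00–11:15.
Windows ≥ 15 min: 11:00–11:15.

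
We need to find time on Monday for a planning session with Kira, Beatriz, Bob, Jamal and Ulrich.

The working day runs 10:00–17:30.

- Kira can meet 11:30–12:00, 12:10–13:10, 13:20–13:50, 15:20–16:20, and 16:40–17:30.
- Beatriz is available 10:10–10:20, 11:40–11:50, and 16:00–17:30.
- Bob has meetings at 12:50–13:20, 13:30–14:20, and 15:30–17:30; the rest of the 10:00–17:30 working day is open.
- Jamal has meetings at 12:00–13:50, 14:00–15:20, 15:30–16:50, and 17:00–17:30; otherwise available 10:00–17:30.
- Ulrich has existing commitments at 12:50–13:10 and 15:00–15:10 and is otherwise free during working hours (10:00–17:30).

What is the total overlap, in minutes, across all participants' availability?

Bob free within 10:00–17:30: 10:00–12:50, 13:20–13:30, 14:20–15:30.
Jamal free within 10:00–17:30: 10:00–12:00, 13:50–14:00, 15:20–15:30, 16:50–17:00.
Ulrich free within 10:00–17:30: 10:00–12:50, 13:10–15:00, 15:10–17:30.
Kira ∩ Beatriz: 11:40–11:50, 16:00–16:20, 16:40–17:30.
Kira ∩ Beatriz ∩ Bob: 11:40–11:50.
Kira ∩ Beatriz ∩ Bob ∩ Jamal: 11:40–11:50.
Kira ∩ Beatriz ∩ Bob ∩ Jamal ∩ Ulrich: 11:40–11:50.
Total common minutes: 10.

10 minutes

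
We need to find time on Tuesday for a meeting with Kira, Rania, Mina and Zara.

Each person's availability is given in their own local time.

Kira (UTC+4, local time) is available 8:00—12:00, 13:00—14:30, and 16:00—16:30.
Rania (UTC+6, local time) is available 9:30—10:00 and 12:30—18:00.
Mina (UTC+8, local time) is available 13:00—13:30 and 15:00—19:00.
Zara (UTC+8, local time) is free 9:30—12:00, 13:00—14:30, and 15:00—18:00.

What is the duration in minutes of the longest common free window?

60 minutes

Kira → UTC: 04:00–08:00, 09:00–10:30, 12:00–12:30.
Rania → UTC: 03:30–04:00, 06:30–12:00.
Mina → UTC: 05:00–05:30, 07:00–11:00.
Zara → UTC: 01:30–04:00, 05:00–06:30, 07:00–10:00.
Kira ∩ Rania: 06:30–08:00, 09:00–10:30.
Kira ∩ Rania ∩ Mina: 07:00–08:00, 09:00–10:30.
Kira ∩ Rania ∩ Mina ∩ Zara: 07:00–08:00, 09:00–10:00.
Common window lengths: 60, 60 min; longest is 60.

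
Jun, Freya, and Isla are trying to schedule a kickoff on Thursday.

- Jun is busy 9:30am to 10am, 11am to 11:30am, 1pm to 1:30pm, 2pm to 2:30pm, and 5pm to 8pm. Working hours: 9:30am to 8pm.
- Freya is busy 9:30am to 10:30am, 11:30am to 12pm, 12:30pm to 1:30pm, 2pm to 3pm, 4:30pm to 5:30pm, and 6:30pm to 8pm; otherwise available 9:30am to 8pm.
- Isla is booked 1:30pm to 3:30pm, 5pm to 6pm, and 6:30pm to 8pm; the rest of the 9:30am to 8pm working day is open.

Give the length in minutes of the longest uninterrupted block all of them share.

Jun free within 09:30–20:00: 10:00–11:00, 11:30–13:00, 13:30–14:00, 14:30–17:00.
Freya free within 09:30–20:00: 10:30–11:30, 12:00–12:30, 13:30–14:00, 15:00–16:30, 17:30–18:30.
Isla free within 09:30–20:00: 09:30–13:30, 15:30–17:00, 18:00–18:30.
Jun ∩ Freya: 10:30–11:00, 12:00–12:30, 13:30–14:00, 15:00–16:30.
Jun ∩ Freya ∩ Isla: 10:30–11:00, 12:00–12:30, 15:30–16:30.
Common window lengths: 30, 30, 60 min; longest is 60.

60 minutes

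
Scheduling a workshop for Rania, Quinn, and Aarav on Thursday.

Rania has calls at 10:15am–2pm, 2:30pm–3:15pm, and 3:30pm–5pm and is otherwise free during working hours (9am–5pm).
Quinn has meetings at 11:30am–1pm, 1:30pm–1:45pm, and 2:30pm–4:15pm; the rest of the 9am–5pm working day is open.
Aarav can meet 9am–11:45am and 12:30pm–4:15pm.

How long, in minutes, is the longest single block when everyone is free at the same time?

Rania free within 09:00–17:00: 09:00–10:15, 14:00–14:30, 15:15–15:30.
Quinn free within 09:00–17:00: 09:00–11:30, 13:00–13:30, 13:45–14:30, 16:15–17:00.
Rania ∩ Quinn: 09:00–10:15, 14:00–14:30.
Rania ∩ Quinn ∩ Aarav: 09:00–10:15, 14:00–14:30.
Common window lengths: 75, 30 min; longest is 75.

75 minutes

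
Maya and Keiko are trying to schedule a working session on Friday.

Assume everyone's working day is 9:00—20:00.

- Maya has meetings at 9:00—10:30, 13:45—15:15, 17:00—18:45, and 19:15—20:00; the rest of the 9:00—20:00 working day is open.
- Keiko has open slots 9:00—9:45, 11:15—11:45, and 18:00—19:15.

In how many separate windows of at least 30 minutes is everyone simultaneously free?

2

Maya free within 09:00–20:00: 10:30–13:45, 15:15–17:00, 18:45–19:15.
Maya ∩ Keiko: 11:15–11:45, 18:45–19:15.
Windows ≥ 30 min: 11:15–11:45, 18:45–19:15.
That's 2 windows.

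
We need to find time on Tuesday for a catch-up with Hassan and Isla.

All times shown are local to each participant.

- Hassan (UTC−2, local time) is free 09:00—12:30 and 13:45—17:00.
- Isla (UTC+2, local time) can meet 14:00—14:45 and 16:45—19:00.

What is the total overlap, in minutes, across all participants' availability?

120 minutes

Hassan → UTC: 11:00–14:30, 15:45–19:00.
Isla → UTC: 12:00–12:45, 14:45–17:00.
Hassan ∩ Isla: 12:00–12:45, 15:45–17:00.
Total common minutes: 45 + 75 = 120.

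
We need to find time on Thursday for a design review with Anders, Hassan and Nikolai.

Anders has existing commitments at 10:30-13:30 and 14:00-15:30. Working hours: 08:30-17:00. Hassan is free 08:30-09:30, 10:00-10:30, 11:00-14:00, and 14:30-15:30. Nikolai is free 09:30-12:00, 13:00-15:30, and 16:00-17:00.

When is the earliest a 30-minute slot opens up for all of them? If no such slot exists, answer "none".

10:00

Anders free within 08:30–17:00: 08:30–10:30, 13:30–14:00, 15:30–17:00.
Anders ∩ Hassan: 08:30–09:30, 10:00–10:30, 13:30–14:00.
Anders ∩ Hassan ∩ Nikolai: 10:00–10:30, 13:30–14:00.
Windows ≥ 30 min: 10:00–10:30, 13:30–14:00.
Earliest such window starts at 10:00.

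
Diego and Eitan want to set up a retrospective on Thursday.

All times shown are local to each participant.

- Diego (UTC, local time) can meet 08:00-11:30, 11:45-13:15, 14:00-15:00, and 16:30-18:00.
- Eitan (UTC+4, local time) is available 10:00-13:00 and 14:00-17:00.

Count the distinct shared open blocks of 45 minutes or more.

Diego → UTC: 08:00–11:30, 11:45–13:15, 14:00–15:00, 16:30–18:00.
Eitan → UTC: 06:00–09:00, 10:00–13:00.
Diego ∩ Eitan: 08:00–09:00, 10:00–11:30, 11:45–13:00.
Windows ≥ 45 min: 08:00–09:00, 10:00–11:30, 11:45–13:00.
That's 3 windows.

3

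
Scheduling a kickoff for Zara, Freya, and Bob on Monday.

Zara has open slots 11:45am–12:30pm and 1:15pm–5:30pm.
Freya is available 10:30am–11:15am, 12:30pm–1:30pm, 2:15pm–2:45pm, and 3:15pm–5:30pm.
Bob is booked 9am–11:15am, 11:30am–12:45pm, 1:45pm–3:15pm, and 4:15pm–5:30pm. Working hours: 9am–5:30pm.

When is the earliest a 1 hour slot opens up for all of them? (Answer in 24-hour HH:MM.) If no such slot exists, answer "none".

Bob free within 09:00–17:30: 11:15–11:30, 12:45–13:45, 15:15–16:15.
Zara ∩ Freya: 13:15–13:30, 14:15–14:45, 15:15–17:30.
Zara ∩ Freya ∩ Bob: 13:15–13:30, 15:15–16:15.
Windows ≥ 60 min: 15:15–16:15.
Earliest such window starts at 15:15.

15:15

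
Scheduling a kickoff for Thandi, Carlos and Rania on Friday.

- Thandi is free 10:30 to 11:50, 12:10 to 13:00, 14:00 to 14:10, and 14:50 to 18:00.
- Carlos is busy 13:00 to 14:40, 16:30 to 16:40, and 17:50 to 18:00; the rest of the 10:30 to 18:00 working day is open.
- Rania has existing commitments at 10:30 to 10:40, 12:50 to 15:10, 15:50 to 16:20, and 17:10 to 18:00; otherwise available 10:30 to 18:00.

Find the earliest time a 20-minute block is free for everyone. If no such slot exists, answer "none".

Carlos free within 10:30–18:00: 10:30–13:00, 14:40–16:30, 16:40–17:50.
Rania free within 10:30–18:00: 10:40–12:50, 15:10–15:50, 16:20–17:10.
Thandi ∩ Carlos: 10:30–11:50, 12:10–13:00, 14:50–16:30, 16:40–17:50.
Thandi ∩ Carlos ∩ Rania: 10:40–11:50, 12:10–12:50, 15:10–15:50, 16:20–16:30, 16:40–17:10.
Windows ≥ 20 min: 10:40–11:50, 12:10–12:50, 15:10–15:50, 16:40–17:10.
Earliest such window starts at 10:40.

10:40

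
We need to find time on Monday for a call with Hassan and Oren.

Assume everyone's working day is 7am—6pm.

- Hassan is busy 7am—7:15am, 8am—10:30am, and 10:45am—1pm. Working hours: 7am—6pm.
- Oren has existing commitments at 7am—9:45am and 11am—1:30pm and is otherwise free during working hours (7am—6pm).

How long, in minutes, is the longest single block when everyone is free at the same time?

270 minutes

Hassan free within 07:00–18:00: 07:15–08:00, 10:30–10:45, 13:00–18:00.
Oren free within 07:00–18:00: 09:45–11:00, 13:30–18:00.
Hassan ∩ Oren: 10:30–10:45, 13:30–18:00.
Common window lengths: 15, 270 min; longest is 270.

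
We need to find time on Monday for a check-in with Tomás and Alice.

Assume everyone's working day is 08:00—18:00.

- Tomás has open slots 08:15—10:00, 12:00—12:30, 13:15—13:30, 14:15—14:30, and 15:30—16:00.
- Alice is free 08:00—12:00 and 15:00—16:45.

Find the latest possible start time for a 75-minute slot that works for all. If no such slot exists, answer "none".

08:45

Tomás ∩ Alice: 08:15–10:00, 15:30–16:00.
Windows ≥ 75 min: 08:15–10:00.
Latest start in the last window 08:15–10:00 is 10:00 − 75 min = 08:45.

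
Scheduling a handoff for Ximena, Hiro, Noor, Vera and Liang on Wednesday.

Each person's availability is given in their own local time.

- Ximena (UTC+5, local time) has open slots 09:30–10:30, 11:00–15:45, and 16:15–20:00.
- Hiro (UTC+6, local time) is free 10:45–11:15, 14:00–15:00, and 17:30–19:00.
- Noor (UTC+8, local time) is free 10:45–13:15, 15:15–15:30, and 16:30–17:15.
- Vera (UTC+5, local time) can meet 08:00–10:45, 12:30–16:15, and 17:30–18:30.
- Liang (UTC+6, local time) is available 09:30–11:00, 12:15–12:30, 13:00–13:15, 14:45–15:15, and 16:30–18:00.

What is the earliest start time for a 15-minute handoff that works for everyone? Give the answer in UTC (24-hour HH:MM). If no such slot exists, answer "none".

Ximena → UTC: 04:30–05:30, 06:00–10:45, 11:15–15:00.
Hiro → UTC: 04:45–05:15, 08:00–09:00, 11:30–13:00.
Noor → UTC: 02:45–05:15, 07:15–07:30, 08:30–09:15.
Vera → UTC: 03:00–05:45, 07:30–11:15, 12:30–13:30.
Liang → UTC: 03:30–05:00, 06:15–06:30, 07:00–07:15, 08:45–09:15, 10:30–12:00.
Ximena ∩ Hiro: 04:45–05:15, 08:00–09:00, 11:30–13:00.
Ximena ∩ Hiro ∩ Noor: 04:45–05:15, 08:30–09:00.
Ximena ∩ Hiro ∩ Noor ∩ Vera: 04:45–05:15, 08:30–09:00.
Ximena ∩ Hiro ∩ Noor ∩ Vera ∩ Liang: 04:45–05:00, 08:45–09:00.
Windows ≥ 15 min: 04:45–05:00, 08:45–09:00.
Earliest such window starts at 04:45.

04:45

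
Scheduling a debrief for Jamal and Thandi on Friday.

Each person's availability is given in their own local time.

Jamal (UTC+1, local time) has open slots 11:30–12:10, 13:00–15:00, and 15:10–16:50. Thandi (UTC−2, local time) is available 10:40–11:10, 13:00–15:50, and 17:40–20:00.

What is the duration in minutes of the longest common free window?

Jamal → UTC: 10:30–11:10, 12:00–14:00, 14:10–15:50.
Thandi → UTC: 12:40–13:10, 15:00–17:50, 19:40–22:00.
Jamal ∩ Thandi: 12:40–13:10, 15:00–15:50.
Common window lengths: 30, 50 min; longest is 50.

50 minutes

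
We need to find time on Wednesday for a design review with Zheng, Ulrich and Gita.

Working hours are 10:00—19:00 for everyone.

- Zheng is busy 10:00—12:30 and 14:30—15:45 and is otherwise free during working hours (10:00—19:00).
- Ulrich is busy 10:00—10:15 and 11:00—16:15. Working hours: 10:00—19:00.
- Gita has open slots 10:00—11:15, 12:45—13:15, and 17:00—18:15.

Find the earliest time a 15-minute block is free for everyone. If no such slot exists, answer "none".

17:00

Zheng free within 10:00–19:00: 12:30–14:30, 15:45–19:00.
Ulrich free within 10:00–19:00: 10:15–11:00, 16:15–19:00.
Zheng ∩ Ulrich: 16:15–19:00.
Zheng ∩ Ulrich ∩ Gita: 17:00–18:15.
Windows ≥ 15 min: 17:00–18:15.
Earliest such window starts at 17:00.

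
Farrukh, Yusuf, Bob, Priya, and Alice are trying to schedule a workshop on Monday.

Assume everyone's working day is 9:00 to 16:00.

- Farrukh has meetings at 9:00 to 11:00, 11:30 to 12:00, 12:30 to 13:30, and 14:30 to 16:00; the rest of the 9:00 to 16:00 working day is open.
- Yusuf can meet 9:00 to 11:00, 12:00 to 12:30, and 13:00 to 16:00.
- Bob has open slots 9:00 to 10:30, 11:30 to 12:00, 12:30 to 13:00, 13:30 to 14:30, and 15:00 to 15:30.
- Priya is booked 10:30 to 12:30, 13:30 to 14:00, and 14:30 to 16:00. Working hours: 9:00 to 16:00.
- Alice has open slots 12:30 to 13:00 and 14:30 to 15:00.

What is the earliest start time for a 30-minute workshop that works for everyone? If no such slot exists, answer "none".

none

Farrukh free within 09:00–16:00: 11:00–11:30, 12:00–12:30, 13:30–14:30.
Priya free within 09:00–16:00: 09:00–10:30, 12:30–13:30, 14:00–14:30.
Farrukh ∩ Yusuf: 12:00–12:30, 13:30–14:30.
Farrukh ∩ Yusuf ∩ Bob: 13:30–14:30.
Farrukh ∩ Yusuf ∩ Bob ∩ Priya: 14:00–14:30.
Farrukh ∩ Yusuf ∩ Bob ∩ Priya ∩ Alice: (none).
Windows ≥ 30 min: (none).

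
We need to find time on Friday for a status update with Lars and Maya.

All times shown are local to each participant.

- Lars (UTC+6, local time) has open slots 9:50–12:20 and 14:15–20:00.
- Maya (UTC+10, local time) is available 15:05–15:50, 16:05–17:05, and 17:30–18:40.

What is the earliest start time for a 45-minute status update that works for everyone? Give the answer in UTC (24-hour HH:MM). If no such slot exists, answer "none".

Lars → UTC: 03:50–06:20, 08:15–14:00.
Maya → UTC: 05:05–05:50, 06:05–07:05, 07:30–08:40.
Lars ∩ Maya: 05:05–05:50, 06:05–06:20, 08:15–08:40.
Windows ≥ 45 min: 05:05–05:50.
Earliest such window starts at 05:05.

05:05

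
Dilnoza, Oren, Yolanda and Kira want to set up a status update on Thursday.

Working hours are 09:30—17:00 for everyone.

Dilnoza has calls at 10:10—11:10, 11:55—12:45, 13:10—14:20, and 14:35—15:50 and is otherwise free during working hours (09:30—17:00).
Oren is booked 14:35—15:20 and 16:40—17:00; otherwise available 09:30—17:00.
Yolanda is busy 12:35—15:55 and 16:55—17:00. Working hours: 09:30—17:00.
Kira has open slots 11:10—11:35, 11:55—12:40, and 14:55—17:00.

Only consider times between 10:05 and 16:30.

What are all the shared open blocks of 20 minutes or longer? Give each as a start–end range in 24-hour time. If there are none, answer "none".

11:10–11:35, 15:55–16:30

Dilnoza free within 09:30–17:00: 09:30–10:10, 11:10–11:55, 12:45–13:10, 14:20–14:35, 15:50–17:00.
Oren free within 09:30–17:00: 09:30–14:35, 15:20–16:40.
Yolanda free within 09:30–17:00: 09:30–12:35, 15:55–16:55.
Dilnoza ∩ Oren: 09:30–10:10, 11:10–11:55, 12:45–13:10, 14:20–14:35, 15:50–16:40.
Dilnoza ∩ Oren ∩ Yolanda: 09:30–10:10, 11:10–11:55, 15:55–16:40.
Dilnoza ∩ Oren ∩ Yolanda ∩ Kira: 11:10–11:35, 15:55–16:40.
Restricted to 10:05–16:30: 11:10–11:35, 15:55–16:30.
Windows ≥ 20 min: 11:10–11:35, 15:55–16:30.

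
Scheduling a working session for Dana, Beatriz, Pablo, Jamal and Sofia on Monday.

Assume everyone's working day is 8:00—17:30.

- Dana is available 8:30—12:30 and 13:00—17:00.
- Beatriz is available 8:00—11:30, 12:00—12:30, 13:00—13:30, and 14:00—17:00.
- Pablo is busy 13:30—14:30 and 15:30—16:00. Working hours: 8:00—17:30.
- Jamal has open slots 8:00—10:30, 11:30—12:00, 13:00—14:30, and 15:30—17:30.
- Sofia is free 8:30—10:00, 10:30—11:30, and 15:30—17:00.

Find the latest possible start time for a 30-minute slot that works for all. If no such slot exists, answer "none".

16:30

Pablo free within 08:00–17:30: 08:00–13:30, 14:30–15:30, 16:00–17:30.
Dana ∩ Beatriz: 08:30–11:30, 12:00–12:30, 13:00–13:30, 14:00–17:00.
Dana ∩ Beatriz ∩ Pablo: 08:30–11:30, 12:00–12:30, 13:00–13:30, 14:30–15:30, 16:00–17:00.
Dana ∩ Beatriz ∩ Pablo ∩ Jamal: 08:30–10:30, 13:00–13:30, 16:00–17:00.
Dana ∩ Beatriz ∩ Pablo ∩ Jamal ∩ Sofia: 08:30–10:00, 16:00–17:00.
Windows ≥ 30 min: 08:30–10:00, 16:00–17:00.
Latest start in the last window 16:00–17:00 is 17:00 − 30 min = 16:30.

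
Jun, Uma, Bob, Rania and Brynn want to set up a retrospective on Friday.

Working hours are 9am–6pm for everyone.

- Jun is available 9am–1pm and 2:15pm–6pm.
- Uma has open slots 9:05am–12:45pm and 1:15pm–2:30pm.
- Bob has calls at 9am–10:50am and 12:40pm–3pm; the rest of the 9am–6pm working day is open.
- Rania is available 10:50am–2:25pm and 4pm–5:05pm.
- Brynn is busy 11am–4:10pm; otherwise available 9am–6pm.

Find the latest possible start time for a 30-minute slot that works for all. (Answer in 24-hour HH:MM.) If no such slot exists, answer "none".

Bob free within 09:00–18:00: 10:50–12:40, 15:00–18:00.
Brynn free within 09:00–18:00: 09:00–11:00, 16:10–18:00.
Jun ∩ Uma: 09:05–12:45, 14:15–14:30.
Jun ∩ Uma ∩ Bob: 10:50–12:40.
Jun ∩ Uma ∩ Bob ∩ Rania: 10:50–12:40.
Jun ∩ Uma ∩ Bob ∩ Rania ∩ Brynn: 10:50–11:00.
Windows ≥ 30 min: (none).

none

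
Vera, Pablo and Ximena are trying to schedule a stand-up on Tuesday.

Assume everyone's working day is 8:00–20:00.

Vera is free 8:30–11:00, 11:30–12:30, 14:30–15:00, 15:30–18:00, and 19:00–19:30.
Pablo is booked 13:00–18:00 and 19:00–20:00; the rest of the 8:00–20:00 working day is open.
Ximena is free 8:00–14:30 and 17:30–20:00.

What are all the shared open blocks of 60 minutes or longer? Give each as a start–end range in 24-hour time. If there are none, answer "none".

08:30–11:00, 11:30–12:30

Pablo free within 08:00–20:00: 08:00–13:00, 18:00–19:00.
Vera ∩ Pablo: 08:30–11:00, 11:30–12:30.
Vera ∩ Pablo ∩ Ximena: 08:30–11:00, 11:30–12:30.
Windows ≥ 60 min: 08:30–11:00, 11:30–12:30.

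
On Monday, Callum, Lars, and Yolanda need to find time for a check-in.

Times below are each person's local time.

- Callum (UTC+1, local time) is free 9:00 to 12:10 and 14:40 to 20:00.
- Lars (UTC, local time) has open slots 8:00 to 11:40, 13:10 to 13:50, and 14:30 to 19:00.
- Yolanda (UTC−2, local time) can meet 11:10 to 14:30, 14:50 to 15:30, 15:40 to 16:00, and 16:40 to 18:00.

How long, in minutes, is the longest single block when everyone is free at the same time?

Callum → UTC: 08:00–11:10, 13:40–19:00.
Lars → UTC: 08:00–11:40, 13:10–13:50, 14:30–19:00.
Yolanda → UTC: 13:10–16:30, 16:50–17:30, 17:40–18:00, 18:40–20:00.
Callum ∩ Lars: 08:00–11:10, 13:40–13:50, 14:30–19:00.
Callum ∩ Lars ∩ Yolanda: 13:40–13:50, 14:30–16:30, 16:50–17:30, 17:40–18:00, 18:40–19:00.
Common window lengths: 10, 120, 40, 20, 20 min; longest is 120.

120 minutes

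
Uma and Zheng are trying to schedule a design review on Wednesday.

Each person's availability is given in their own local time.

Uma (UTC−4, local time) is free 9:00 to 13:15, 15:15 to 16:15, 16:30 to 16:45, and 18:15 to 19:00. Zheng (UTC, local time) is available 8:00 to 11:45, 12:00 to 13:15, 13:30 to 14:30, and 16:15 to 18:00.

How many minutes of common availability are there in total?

135 minutes

Uma → UTC: 13:00–17:15, 19:15–20:15, 20:30–20:45, 22:15–23:00.
Zheng → UTC: 08:00–11:45, 12:00–13:15, 13:30–14:30, 16:15–18:00.
Uma ∩ Zheng: 13:00–13:15, 13:30–14:30, 16:15–17:15.
Total common minutes: 15 + 60 + 60 = 135.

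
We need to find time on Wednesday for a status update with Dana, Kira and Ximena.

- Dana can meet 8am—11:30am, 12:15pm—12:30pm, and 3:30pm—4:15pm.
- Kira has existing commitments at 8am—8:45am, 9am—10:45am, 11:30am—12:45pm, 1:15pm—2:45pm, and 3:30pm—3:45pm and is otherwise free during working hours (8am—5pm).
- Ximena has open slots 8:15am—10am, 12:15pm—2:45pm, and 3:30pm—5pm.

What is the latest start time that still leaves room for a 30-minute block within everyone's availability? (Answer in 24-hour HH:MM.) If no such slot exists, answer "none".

Kira free within 08:00–17:00: 08:45–09:00, 10:45–11:30, 12:45–13:15, 14:45–15:30, 15:45–17:00.
Dana ∩ Kira: 08:45–09:00, 10:45–11:30, 15:45–16:15.
Dana ∩ Kira ∩ Ximena: 08:45–09:00, 15:45–16:15.
Windows ≥ 30 min: 15:45–16:15.
Latest start in the last window 15:45–16:15 is 16:15 − 30 min = 15:45.

15:45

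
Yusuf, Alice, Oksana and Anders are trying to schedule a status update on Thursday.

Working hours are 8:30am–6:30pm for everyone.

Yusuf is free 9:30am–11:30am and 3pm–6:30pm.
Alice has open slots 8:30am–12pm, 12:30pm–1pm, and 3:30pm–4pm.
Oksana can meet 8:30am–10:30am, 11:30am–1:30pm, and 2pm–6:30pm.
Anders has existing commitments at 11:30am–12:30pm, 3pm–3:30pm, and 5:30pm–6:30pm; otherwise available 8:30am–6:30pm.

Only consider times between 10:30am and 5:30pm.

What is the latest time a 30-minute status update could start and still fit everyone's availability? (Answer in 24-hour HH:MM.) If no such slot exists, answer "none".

15:30

Anders free within 08:30–18:30: 08:30–11:30, 12:30–15:00, 15:30–17:30.
Yusuf ∩ Alice: 09:30–11:30, 15:30–16:00.
Yusuf ∩ Alice ∩ Oksana: 09:30–10:30, 15:30–16:00.
Yusuf ∩ Alice ∩ Oksana ∩ Anders: 09:30–10:30, 15:30–16:00.
Restricted to 10:30–17:30: 15:30–16:00.
Windows ≥ 30 min: 15:30–16:00.
Latest start in the last window 15:30–16:00 is 16:00 − 30 min = 15:30.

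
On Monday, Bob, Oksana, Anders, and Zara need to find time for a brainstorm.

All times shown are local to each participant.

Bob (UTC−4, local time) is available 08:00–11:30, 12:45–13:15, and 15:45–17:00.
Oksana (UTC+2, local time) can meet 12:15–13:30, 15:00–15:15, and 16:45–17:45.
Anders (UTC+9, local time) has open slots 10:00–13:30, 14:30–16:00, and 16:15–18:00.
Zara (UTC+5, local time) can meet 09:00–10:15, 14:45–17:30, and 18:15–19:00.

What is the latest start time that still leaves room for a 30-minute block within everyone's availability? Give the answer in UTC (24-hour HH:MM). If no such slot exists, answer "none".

Bob → UTC: 12:00–15:30, 16:45–17:15, 19:45–21:00.
Oksana → UTC: 10:15–11:30, 13:00–13:15, 14:45–15:45.
Anders → UTC: 01:00–04:30, 05:30–07:00, 07:15–09:00.
Zara → UTC: 04:00–05:15, 09:45–12:30, 13:15–14:00.
Bob ∩ Oksana: 13:00–13:15, 14:45–15:30.
Bob ∩ Oksana ∩ Anders: (none).
Bob ∩ Oksana ∩ Anders ∩ Zara: (none).
Windows ≥ 30 min: (none).

none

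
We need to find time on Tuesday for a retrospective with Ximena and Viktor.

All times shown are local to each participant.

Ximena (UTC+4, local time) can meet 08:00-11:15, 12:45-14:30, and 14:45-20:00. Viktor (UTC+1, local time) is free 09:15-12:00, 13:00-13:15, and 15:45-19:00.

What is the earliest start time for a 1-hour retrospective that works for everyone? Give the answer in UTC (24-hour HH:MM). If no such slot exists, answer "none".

Ximena → UTC: 04:00–07:15, 08:45–10:30, 10:45–16:00.
Viktor → UTC: 08:15–11:00, 12:00–12:15, 14:45–18:00.
Ximena ∩ Viktor: 08:45–10:30, 10:45–11:00, 12:00–12:15, 14:45–16:00.
Windows ≥ 60 min: 08:45–10:30, 14:45–16:00.
Earliest such window starts at 08:45.

08:45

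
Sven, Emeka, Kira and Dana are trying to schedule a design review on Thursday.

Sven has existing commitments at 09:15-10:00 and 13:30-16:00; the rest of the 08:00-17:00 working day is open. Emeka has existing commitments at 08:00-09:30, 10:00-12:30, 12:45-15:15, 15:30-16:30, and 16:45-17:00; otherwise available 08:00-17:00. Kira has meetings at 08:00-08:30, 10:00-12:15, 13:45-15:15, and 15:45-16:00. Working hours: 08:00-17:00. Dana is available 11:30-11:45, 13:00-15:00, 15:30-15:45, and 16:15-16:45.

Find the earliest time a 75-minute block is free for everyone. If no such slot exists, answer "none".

Sven free within 08:00–17:00: 08:00–09:15, 10:00–13:30, 16:00–17:00.
Emeka free within 08:00–17:00: 09:30–10:00, 12:30–12:45, 15:15–15:30, 16:30–16:45.
Kira free within 08:00–17:00: 08:30–10:00, 12:15–13:45, 15:15–15:45, 16:00–17:00.
Sven ∩ Emeka: 12:30–12:45, 16:30–16:45.
Sven ∩ Emeka ∩ Kira: 12:30–12:45, 16:30–16:45.
Sven ∩ Emeka ∩ Kira ∩ Dana: 16:30–16:45.
Windows ≥ 75 min: (none).

none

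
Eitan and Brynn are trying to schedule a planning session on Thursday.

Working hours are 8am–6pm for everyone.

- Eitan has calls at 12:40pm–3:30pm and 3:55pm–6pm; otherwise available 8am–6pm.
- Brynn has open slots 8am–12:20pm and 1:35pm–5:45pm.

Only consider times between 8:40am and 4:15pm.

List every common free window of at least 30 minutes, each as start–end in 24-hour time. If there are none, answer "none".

08:40–12:20

Eitan free within 08:00–18:00: 08:00–12:40, 15:30–15:55.
Eitan ∩ Brynn: 08:00–12:20, 15:30–15:55.
Restricted to 08:40–16:15: 08:40–12:20, 15:30–15:55.
Windows ≥ 30 min: 08:40–12:20.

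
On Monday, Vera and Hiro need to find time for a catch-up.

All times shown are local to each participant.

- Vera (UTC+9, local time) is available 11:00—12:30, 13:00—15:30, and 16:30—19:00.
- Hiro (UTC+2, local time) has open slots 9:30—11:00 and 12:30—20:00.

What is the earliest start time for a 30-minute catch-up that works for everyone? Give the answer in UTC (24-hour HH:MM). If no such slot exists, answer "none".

07:30

Vera → UTC: 02:00–03:30, 04:00–06:30, 07:30–10:00.
Hiro → UTC: 07:30–09:00, 10:30–18:00.
Vera ∩ Hiro: 07:30–09:00.
Windows ≥ 30 min: 07:30–09:00.
Earliest such window starts at 07:30.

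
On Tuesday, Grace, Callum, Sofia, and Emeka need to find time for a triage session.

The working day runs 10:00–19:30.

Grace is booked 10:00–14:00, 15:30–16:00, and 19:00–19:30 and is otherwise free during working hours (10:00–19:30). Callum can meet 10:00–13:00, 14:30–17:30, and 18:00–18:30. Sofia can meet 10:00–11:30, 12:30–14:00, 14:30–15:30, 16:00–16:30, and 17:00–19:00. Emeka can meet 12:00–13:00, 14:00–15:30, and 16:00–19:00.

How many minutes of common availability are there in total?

150 minutes

Grace free within 10:00–19:30: 14:00–15:30, 16:00–19:00.
Grace ∩ Callum: 14:30–15:30, 16:00–17:30, 18:00–18:30.
Grace ∩ Callum ∩ Sofia: 14:30–15:30, 16:00–16:30, 17:00–17:30, 18:00–18:30.
Grace ∩ Callum ∩ Sofia ∩ Emeka: 14:30–15:30, 16:00–16:30, 17:00–17:30, 18:00–18:30.
Total common minutes: 60 + 30 + 30 + 30 = 150.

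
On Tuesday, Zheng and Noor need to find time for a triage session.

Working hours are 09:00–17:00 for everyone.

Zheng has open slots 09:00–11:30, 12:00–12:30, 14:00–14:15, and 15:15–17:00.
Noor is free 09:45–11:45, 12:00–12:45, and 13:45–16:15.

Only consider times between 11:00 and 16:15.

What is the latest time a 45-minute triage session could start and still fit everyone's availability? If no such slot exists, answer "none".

15:30

Zheng ∩ Noor: 09:45–11:30, 12:00–12:30, 14:00–14:15, 15:15–16:15.
Restricted to 11:00–16:15: 11:00–11:30, 12:00–12:30, 14:00–14:15, 15:15–16:15.
Windows ≥ 45 min: 15:15–16:15.
Latest start in the last window 15:15–16:15 is 16:15 − 45 min = 15:30.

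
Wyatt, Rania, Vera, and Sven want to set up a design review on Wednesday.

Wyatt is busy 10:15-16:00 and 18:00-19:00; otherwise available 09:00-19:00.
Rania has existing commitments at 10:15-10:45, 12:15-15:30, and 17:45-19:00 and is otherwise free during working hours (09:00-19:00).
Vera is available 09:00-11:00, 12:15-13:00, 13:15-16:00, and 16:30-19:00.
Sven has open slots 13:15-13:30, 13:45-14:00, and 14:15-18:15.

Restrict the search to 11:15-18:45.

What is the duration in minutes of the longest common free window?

75 minutes

Wyatt free within 09:00–19:00: 09:00–10:15, 16:00–18:00.
Rania free within 09:00–19:00: 09:00–10:15, 10:45–12:15, 15:30–17:45.
Wyatt ∩ Rania: 09:00–10:15, 16:00–17:45.
Wyatt ∩ Rania ∩ Vera: 09:00–10:15, 16:30–17:45.
Wyatt ∩ Rania ∩ Vera ∩ Sven: 16:30–17:45.
Restricted to 11:15–18:45: 16:30–17:45.
Single common window of 75 minutes.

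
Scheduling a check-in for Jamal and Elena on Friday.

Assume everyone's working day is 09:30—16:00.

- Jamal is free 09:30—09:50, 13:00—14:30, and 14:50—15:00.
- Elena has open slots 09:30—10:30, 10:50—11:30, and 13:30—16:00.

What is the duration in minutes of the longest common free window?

Jamal ∩ Elena: 09:30–09:50, 13:30–14:30, 14:50–15:00.
Common window lengths: 20, 60, 10 min; longest is 60.

60 minutes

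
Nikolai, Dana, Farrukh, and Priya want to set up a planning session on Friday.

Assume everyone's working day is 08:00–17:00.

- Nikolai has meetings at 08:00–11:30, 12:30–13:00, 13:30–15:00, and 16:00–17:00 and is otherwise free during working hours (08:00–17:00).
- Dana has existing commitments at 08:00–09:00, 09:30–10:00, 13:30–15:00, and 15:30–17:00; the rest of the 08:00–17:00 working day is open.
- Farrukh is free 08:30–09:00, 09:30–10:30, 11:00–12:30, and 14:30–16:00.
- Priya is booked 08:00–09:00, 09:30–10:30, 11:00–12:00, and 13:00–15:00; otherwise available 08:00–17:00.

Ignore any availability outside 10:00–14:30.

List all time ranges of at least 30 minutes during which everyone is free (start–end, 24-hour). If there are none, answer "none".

Nikolai free within 08:00–17:00: 11:30–12:30, 13:00–13:30, 15:00–16:00.
Dana free within 08:00–17:00: 09:00–09:30, 10:00–13:30, 15:00–15:30.
Priya free within 08:00–17:00: 09:00–09:30, 10:30–11:00, 12:00–13:00, 15:00–17:00.
Nikolai ∩ Dana: 11:30–12:30, 13:00–13:30, 15:00–15:30.
Nikolai ∩ Dana ∩ Farrukh: 11:30–12:30, 15:00–15:30.
Nikolai ∩ Dana ∩ Farrukh ∩ Priya: 12:00–12:30, 15:00–15:30.
Restricted to 10:00–14:30: 12:00–12:30.
Windows ≥ 30 min: 12:00–12:30.

12:00–12:30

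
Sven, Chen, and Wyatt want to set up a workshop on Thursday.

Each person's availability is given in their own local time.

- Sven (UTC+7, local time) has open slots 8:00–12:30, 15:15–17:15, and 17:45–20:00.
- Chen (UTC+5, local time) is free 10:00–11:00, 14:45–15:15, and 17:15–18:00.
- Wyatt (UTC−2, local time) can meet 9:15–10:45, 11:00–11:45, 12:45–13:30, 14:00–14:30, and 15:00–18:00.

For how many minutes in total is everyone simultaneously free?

30 minutes

Sven → UTC: 01:00–05:30, 08:15–10:15, 10:45–13:00.
Chen → UTC: 05:00–06:00, 09:45–10:15, 12:15–13:00.
Wyatt → UTC: 11:15–12:45, 13:00–13:45, 14:45–15:30, 16:00–16:30, 17:00–20:00.
Sven ∩ Chen: 05:00–05:30, 09:45–10:15, 12:15–13:00.
Sven ∩ Chen ∩ Wyatt: 12:15–12:45.
Total common minutes: 30.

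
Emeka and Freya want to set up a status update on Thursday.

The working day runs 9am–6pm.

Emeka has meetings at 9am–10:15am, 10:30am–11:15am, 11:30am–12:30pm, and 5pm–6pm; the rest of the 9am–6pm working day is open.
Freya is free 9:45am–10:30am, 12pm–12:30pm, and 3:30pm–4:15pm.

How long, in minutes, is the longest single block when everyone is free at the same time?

Emeka free within 09:00–18:00: 10:15–10:30, 11:15–11:30, 12:30–17:00.
Emeka ∩ Freya: 10:15–10:30, 15:30–16:15.
Common window lengths: 15, 45 min; longest is 45.

45 minutes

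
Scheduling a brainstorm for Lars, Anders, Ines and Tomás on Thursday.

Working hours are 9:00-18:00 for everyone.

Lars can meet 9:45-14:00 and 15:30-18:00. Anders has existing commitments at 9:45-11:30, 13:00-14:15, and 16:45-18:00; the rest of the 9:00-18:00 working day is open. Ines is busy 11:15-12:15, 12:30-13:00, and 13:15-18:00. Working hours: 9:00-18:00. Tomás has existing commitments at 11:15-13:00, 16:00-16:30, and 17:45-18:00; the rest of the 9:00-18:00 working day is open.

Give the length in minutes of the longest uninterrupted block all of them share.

0 minutes

Anders free within 09:00–18:00: 09:00–09:45, 11:30–13:00, 14:15–16:45.
Ines free within 09:00–18:00: 09:00–11:15, 12:15–12:30, 13:00–13:15.
Tomás free within 09:00–18:00: 09:00–11:15, 13:00–16:00, 16:30–17:45.
Lars ∩ Anders: 11:30–13:00, 15:30–16:45.
Lars ∩ Anders ∩ Ines: 12:15–12:30.
Lars ∩ Anders ∩ Ines ∩ Tomás: (none).
No common window.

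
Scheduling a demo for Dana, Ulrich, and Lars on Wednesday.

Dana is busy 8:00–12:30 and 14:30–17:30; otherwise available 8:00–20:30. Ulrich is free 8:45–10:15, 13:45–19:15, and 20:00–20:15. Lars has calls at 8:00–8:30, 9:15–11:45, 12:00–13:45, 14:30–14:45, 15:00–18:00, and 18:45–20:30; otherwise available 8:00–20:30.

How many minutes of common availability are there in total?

90 minutes

Dana free within 08:00–20:30: 12:30–14:30, 17:30–20:30.
Lars free within 08:00–20:30: 08:30–09:15, 11:45–12:00, 13:45–14:30, 14:45–15:00, 18:00–18:45.
Dana ∩ Ulrich: 13:45–14:30, 17:30–19:15, 20:00–20:15.
Dana ∩ Ulrich ∩ Lars: 13:45–14:30, 18:00–18:45.
Total common minutes: 45 + 45 = 90.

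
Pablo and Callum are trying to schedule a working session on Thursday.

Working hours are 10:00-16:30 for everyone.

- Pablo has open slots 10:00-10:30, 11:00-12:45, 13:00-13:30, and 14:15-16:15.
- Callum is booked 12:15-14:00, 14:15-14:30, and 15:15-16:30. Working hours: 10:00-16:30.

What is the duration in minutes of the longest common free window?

75 minutes

Callum free within 10:00–16:30: 10:00–12:15, 14:00–14:15, 14:30–15:15.
Pablo ∩ Callum: 10:00–10:30, 11:00–12:15, 14:30–15:15.
Common window lengths: 30, 75, 45 min; longest is 75.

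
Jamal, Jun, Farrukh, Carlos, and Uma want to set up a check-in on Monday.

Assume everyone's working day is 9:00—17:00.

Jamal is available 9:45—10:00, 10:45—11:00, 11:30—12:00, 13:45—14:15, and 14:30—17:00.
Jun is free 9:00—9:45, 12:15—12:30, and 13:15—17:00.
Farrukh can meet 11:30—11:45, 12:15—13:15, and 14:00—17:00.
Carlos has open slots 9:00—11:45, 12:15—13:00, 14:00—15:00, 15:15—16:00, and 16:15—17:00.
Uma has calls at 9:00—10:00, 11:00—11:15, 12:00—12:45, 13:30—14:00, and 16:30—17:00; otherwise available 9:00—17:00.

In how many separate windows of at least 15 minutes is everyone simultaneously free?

Uma free within 09:00–17:00: 10:00–11:00, 11:15–12:00, 12:45–13:30, 14:00–16:30.
Jamal ∩ Jun: 13:45–14:15, 14:30–17:00.
Jamal ∩ Jun ∩ Farrukh: 14:00–14:15, 14:30–17:00.
Jamal ∩ Jun ∩ Farrukh ∩ Carlos: 14:00–14:15, 14:30–15:00, 15:15–16:00, 16:15–17:00.
Jamal ∩ Jun ∩ Farrukh ∩ Carlos ∩ Uma: 14:00–14:15, 14:30–15:00, 15:15–16:00, 16:15–16:30.
Windows ≥ 15 min: 14:00–14:15, 14:30–15:00, 15:15–16:00, 16:15–16:30.
That's 4 windows.

4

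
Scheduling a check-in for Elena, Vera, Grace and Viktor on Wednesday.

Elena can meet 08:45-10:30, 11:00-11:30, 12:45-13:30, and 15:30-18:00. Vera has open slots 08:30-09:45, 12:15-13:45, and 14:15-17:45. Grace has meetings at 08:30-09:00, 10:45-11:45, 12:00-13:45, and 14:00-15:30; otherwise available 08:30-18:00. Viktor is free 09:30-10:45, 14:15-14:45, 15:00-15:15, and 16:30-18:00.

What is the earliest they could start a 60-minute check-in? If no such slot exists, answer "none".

Grace free within 08:30–18:00: 09:00–10:45, 11:45–12:00, 13:45–14:00, 15:30–18:00.
Elena ∩ Vera: 08:45–09:45, 12:45–13:30, 15:30–17:45.
Elena ∩ Vera ∩ Grace: 09:00–09:45, 15:30–17:45.
Elena ∩ Vera ∩ Grace ∩ Viktor: 09:30–09:45, 16:30–17:45.
Windows ≥ 60 min: 16:30–17:45.
Earliest such window starts at 16:30.

16:30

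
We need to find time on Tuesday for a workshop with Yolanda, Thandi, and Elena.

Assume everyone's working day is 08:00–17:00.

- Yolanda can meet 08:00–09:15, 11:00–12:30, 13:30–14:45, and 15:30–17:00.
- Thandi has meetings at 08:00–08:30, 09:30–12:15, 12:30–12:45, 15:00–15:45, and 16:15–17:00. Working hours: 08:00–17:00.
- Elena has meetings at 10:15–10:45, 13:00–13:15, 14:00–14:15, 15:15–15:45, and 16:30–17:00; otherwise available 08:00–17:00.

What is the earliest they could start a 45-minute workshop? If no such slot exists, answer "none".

Thandi free within 08:00–17:00: 08:30–09:30, 12:15–12:30, 12:45–15:00, 15:45–16:15.
Elena free within 08:00–17:00: 08:00–10:15, 10:45–13:00, 13:15–14:00, 14:15–15:15, 15:45–16:30.
Yolanda ∩ Thandi: 08:30–09:15, 12:15–12:30, 13:30–14:45, 15:45–16:15.
Yolanda ∩ Thandi ∩ Elena: 08:30–09:15, 12:15–12:30, 13:30–14:00, 14:15–14:45, 15:45–16:15.
Windows ≥ 45 min: 08:30–09:15.
Earliest such window starts at 08:30.

08:30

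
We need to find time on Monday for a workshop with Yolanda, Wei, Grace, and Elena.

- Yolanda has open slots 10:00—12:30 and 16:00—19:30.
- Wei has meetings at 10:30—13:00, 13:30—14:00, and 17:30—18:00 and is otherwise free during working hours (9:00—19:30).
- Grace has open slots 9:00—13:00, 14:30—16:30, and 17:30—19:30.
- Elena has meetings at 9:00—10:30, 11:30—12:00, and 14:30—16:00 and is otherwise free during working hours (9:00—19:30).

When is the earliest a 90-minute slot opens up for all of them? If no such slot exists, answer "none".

18:00

Wei free within 09:00–19:30: 09:00–10:30, 13:00–13:30, 14:00–17:30, 18:00–19:30.
Elena free within 09:00–19:30: 10:30–11:30, 12:00–14:30, 16:00–19:30.
Yolanda ∩ Wei: 10:00–10:30, 16:00–17:30, 18:00–19:30.
Yolanda ∩ Wei ∩ Grace: 10:00–10:30, 16:00–16:30, 18:00–19:30.
Yolanda ∩ Wei ∩ Grace ∩ Elena: 16:00–16:30, 18:00–19:30.
Windows ≥ 90 min: 18:00–19:30.
Earliest such window starts at 18:00.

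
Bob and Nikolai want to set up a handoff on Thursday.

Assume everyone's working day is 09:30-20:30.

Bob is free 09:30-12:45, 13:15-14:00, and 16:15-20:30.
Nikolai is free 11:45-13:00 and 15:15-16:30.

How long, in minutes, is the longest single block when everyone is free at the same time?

Bob ∩ Nikolai: 11:45–12:45, 16:15–16:30.
Common window lengths: 60, 15 min; longest is 60.

60 minutes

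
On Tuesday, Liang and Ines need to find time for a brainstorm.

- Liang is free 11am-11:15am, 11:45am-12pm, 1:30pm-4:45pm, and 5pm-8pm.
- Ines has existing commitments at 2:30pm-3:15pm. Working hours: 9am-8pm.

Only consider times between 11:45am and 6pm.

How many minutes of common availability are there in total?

225 minutes

Ines free within 09:00–20:00: 09:00–14:30, 15:15–20:00.
Liang ∩ Ines: 11:00–11:15, 11:45–12:00, 13:30–14:30, 15:15–16:45, 17:00–20:00.
Restricted to 11:45–18:00: 11:45–12:00, 13:30–14:30, 15:15–16:45, 17:00–18:00.
Total common minutes: 15 + 60 + 90 + 60 = 225.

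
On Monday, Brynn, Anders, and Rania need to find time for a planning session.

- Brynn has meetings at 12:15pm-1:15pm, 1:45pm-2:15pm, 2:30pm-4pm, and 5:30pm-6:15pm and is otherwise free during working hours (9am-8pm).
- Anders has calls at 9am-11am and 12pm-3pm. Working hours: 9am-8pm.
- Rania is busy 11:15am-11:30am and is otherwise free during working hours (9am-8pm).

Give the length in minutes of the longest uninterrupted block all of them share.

105 minutes

Brynn free within 09:00–20:00: 09:00–12:15, 13:15–13:45, 14:15–14:30, 16:00–17:30, 18:15–20:00.
Anders free within 09:00–20:00: 11:00–12:00, 15:00–20:00.
Rania free within 09:00–20:00: 09:00–11:15, 11:30–20:00.
Brynn ∩ Anders: 11:00–12:00, 16:00–17:30, 18:15–20:00.
Brynn ∩ Anders ∩ Rania: 11:00–11:15, 11:30–12:00, 16:00–17:30, 18:15–20:00.
Common window lengths: 15, 30, 90, 105 min; longest is 105.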